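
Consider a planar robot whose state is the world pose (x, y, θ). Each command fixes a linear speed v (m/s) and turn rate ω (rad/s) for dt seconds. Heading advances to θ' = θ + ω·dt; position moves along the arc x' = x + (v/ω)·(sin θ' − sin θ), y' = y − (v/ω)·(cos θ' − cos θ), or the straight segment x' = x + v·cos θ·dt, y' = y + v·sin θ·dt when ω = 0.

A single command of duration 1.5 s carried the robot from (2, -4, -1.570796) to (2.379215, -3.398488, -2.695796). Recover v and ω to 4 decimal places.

v = -0.5000, ω = -0.7500

Δθ = -2.695796 − -1.570796 = -1.125000
ω = Δθ/dt = -1.125000/1.5 = -0.7500
R = −Δy/(cos θ' − cos θ) = 0.6667
v = R·ω = 0.6667·-0.7500 = -0.5000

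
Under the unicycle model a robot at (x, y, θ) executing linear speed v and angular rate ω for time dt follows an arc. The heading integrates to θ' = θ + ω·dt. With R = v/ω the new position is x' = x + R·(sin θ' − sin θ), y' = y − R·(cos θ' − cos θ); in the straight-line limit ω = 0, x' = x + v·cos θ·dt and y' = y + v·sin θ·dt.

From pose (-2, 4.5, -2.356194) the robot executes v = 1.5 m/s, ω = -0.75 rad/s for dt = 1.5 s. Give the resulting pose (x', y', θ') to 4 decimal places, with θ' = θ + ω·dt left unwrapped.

(-4.0804, 4.0284, -3.4812)

θ' = -2.3562 + -0.75·1.5 = -3.4812
R = v/ω = 1.5/-0.75 = -2.0000
x' = -2 + -2.0000·(sin -3.4812 − sin -2.3562) = -4.0804
y' = 4.5 − -2.0000·(cos -3.4812 − cos -2.3562) = 4.0284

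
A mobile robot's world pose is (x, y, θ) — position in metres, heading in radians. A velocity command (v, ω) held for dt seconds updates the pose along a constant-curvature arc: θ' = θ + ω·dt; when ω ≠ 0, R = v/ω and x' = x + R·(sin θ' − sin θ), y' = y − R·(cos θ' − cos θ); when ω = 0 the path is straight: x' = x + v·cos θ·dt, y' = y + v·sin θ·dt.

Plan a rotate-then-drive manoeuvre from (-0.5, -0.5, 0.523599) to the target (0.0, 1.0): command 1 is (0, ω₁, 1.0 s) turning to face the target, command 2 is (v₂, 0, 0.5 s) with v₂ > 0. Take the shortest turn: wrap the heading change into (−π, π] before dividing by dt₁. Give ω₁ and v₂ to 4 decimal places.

ω₁ = 0.7254, v₂ = 3.1623

heading to target = atan2(1−-0.5, 0−-0.5) = 1.2490
Δθ = wrap(1.2490 − 0.5236) = 0.7254; ω₁ = Δθ/dt₁ = 0.7254
distance = √((0−-0.5)² + (1−-0.5)²) = 1.5811; v₂ = distance/dt₂ = 3.1623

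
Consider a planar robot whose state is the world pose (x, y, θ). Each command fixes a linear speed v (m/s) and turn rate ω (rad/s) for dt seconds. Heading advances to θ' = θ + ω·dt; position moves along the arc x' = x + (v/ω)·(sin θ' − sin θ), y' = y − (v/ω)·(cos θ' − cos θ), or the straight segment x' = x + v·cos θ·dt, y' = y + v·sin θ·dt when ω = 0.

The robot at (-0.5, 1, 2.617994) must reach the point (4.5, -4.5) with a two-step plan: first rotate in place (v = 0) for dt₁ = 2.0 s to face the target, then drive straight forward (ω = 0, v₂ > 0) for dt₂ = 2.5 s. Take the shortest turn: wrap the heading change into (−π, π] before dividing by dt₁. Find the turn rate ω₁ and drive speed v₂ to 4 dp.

ω₁ = 1.4161, v₂ = 2.9732

heading to target = atan2(-4.5−1, 4.5−-0.5) = -0.8330
Δθ = wrap(-0.8330 − 2.6180) = 2.8322; ω₁ = Δθ/dt₁ = 1.4161
distance = √((4.5−-0.5)² + (-4.5−1)²) = 7.4330; v₂ = distance/dt₂ = 2.9732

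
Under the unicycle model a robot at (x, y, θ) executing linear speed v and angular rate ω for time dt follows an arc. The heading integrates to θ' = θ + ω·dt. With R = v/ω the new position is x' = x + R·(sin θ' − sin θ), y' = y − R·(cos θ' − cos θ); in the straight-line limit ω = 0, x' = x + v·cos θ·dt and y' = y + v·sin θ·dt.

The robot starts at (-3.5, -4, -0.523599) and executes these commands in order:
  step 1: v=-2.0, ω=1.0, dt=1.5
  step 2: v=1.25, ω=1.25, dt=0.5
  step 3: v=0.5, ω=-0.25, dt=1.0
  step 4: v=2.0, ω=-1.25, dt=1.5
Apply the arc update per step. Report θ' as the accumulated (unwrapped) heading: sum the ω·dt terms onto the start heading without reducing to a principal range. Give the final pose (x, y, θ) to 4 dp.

(-3.5773, -2.4875, -0.5236)

step 1: θ'=0.9764 (R=-2.0000) → pose (-6.1570, -4.6120, 0.9764)
step 2: θ'=1.6014 (R=1.0000) → pose (-5.9859, -4.0214, 1.6014)
step 3: θ'=1.3514 (R=-2.0000) → pose (-5.9389, -3.5249, 1.3514)
step 4: θ'=-0.5236 (R=-1.6000) → pose (-3.5773, -2.4875, -0.5236)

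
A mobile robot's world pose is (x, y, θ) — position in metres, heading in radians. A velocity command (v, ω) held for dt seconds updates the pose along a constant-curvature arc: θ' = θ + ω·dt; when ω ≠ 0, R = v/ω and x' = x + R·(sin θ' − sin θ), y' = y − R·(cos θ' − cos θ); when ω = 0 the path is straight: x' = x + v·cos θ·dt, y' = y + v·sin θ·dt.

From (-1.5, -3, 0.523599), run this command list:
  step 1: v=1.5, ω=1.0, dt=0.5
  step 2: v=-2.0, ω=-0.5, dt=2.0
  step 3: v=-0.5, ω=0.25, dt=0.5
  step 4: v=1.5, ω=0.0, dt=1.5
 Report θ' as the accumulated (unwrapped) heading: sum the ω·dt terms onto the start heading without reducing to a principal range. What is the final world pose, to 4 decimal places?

(-2.3143, -4.0875, 0.1486)

step 1: θ'=1.0236 (R=1.5000) → pose (-0.9690, -2.4814, 1.0236)
step 2: θ'=0.0236 (R=4.0000) → pose (-4.2906, -4.3991, 0.0236)
step 3: θ'=0.1486 (R=-2.0000) → pose (-4.5395, -4.4206, 0.1486)
step 4: θ'=0.1486 (straight) → pose (-2.3143, -4.0875, 0.1486)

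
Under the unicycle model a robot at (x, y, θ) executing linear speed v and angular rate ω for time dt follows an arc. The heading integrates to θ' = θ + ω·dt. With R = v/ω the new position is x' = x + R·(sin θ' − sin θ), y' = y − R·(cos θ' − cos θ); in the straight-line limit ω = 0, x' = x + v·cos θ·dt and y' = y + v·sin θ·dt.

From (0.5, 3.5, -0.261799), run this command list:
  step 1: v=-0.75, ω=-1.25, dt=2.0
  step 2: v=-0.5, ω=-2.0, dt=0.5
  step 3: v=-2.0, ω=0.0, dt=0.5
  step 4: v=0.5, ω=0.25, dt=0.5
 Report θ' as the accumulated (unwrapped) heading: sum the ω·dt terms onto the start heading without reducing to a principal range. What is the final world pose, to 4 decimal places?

step 1: θ'=-2.7618 (R=0.6000) → pose (0.4329, 4.6368, -2.7618)
step 2: θ'=-3.7618 (R=0.2500) → pose (0.6708, 4.6081, -3.7618)
step 3: θ'=-3.7618 (straight) → pose (1.4846, 4.0269, -3.7618)
step 4: θ'=-3.6368 (R=2.0000) → pose (1.2726, 4.1591, -3.6368)

(1.2726, 4.1591, -3.6368)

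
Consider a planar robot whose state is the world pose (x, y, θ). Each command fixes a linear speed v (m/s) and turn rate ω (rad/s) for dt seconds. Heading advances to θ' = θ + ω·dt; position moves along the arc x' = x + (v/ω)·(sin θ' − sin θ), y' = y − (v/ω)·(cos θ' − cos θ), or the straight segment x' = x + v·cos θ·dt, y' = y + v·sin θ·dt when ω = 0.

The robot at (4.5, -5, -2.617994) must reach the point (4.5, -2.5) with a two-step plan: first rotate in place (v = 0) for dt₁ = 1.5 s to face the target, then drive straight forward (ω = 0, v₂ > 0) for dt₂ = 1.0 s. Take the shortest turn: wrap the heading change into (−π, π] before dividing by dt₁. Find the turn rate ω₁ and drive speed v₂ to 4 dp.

heading to target = atan2(-2.5−-5, 4.5−4.5) = 1.5708
Δθ = wrap(1.5708 − -2.6180) = -2.0944; ω₁ = Δθ/dt₁ = -1.3963
distance = √((4.5−4.5)² + (-2.5−-5)²) = 2.5000; v₂ = distance/dt₂ = 2.5000

ω₁ = -1.3963, v₂ = 2.5000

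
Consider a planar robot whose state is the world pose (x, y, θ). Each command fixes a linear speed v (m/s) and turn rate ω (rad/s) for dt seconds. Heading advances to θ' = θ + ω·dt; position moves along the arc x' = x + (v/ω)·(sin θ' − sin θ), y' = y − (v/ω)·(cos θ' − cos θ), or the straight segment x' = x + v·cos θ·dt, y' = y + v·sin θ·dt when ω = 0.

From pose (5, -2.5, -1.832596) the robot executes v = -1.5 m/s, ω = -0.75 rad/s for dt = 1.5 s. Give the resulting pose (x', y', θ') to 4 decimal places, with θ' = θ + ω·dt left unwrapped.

(6.5659, -1.0514, -2.9576)

θ' = -1.8326 + -0.75·1.5 = -2.9576
R = v/ω = -1.5/-0.75 = 2.0000
x' = 5 + 2.0000·(sin -2.9576 − sin -1.8326) = 6.5659
y' = -2.5 − 2.0000·(cos -2.9576 − cos -1.8326) = -1.0514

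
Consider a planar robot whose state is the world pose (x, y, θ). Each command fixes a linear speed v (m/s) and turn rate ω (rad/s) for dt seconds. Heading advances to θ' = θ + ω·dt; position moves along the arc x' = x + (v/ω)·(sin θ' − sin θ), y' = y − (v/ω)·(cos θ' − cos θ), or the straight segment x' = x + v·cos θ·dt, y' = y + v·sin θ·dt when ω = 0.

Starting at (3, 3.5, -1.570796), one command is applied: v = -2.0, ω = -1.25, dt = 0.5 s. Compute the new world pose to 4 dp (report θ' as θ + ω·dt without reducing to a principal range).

(3.3025, 4.4362, -2.1958)

θ' = -1.5708 + -1.25·0.5 = -2.1958
R = v/ω = -2.0/-1.25 = 1.6000
x' = 3 + 1.6000·(sin -2.1958 − sin -1.5708) = 3.3025
y' = 3.5 − 1.6000·(cos -2.1958 − cos -1.5708) = 4.4362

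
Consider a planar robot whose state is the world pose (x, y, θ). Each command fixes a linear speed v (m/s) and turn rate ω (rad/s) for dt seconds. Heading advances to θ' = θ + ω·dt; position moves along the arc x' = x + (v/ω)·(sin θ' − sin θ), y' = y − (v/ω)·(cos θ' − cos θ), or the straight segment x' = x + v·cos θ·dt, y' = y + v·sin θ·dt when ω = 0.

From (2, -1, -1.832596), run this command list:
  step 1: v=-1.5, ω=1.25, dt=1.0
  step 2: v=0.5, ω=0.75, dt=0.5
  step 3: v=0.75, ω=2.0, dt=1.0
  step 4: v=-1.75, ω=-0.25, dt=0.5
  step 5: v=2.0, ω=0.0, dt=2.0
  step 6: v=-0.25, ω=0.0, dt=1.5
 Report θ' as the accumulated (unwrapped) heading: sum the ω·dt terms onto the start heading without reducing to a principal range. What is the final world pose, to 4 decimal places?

step 1: θ'=-0.5826 (R=-1.2000) → pose (1.5011, 0.3126, -0.5826)
step 2: θ'=-0.2076 (R=0.6667) → pose (1.7305, 0.2170, -0.2076)
step 3: θ'=1.7924 (R=0.3750) → pose (2.1736, 0.6663, 1.7924)
step 4: θ'=1.6674 (R=7.0000) → pose (2.3122, -0.1970, 1.6674)
step 5: θ'=1.6674 (straight) → pose (1.9263, 3.7843, 1.6674)
step 6: θ'=1.6674 (straight) → pose (1.9625, 3.4111, 1.6674)

(1.9625, 3.4111, 1.6674)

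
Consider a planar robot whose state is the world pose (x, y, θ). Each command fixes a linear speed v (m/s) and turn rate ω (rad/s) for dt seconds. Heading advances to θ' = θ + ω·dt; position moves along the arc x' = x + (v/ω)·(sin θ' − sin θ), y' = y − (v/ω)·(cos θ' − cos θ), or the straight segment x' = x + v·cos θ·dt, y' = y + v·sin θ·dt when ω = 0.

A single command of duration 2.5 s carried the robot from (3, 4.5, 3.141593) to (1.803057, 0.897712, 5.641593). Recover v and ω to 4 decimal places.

v = 2.0000, ω = 1.0000

Δθ = 5.641593 − 3.141593 = 2.500000
ω = Δθ/dt = 2.500000/2.5 = 1.0000
R = −Δy/(cos θ' − cos θ) = 2.0000
v = R·ω = 2.0000·1.0000 = 2.0000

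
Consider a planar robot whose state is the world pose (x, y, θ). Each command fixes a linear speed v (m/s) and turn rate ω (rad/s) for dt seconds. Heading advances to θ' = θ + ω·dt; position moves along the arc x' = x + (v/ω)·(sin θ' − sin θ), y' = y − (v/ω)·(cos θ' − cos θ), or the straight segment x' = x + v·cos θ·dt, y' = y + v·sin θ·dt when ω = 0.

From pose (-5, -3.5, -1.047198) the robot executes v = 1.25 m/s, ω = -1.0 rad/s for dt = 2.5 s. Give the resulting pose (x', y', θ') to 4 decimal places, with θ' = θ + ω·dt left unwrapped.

(-6.5758, -5.2736, -3.5472)

θ' = -1.0472 + -1.0·2.5 = -3.5472
R = v/ω = 1.25/-1.0 = -1.2500
x' = -5 + -1.2500·(sin -3.5472 − sin -1.0472) = -6.5758
y' = -3.5 − -1.2500·(cos -3.5472 − cos -1.0472) = -5.2736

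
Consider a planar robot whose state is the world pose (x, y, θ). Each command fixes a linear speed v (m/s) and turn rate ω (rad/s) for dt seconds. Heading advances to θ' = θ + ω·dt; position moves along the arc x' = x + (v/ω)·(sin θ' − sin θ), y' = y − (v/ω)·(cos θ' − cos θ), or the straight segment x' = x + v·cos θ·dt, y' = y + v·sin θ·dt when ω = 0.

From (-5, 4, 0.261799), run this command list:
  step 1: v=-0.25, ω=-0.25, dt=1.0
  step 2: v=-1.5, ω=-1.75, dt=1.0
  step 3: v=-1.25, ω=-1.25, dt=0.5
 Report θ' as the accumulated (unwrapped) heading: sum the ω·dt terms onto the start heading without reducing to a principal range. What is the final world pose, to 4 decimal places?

(-5.8184, 5.5113, -2.3632)

step 1: θ'=0.0118 (R=1.0000) → pose (-5.2470, 3.9660, 0.0118)
step 2: θ'=-1.7382 (R=0.8571) → pose (-6.1023, 4.9659, -1.7382)
step 3: θ'=-2.3632 (R=1.0000) → pose (-5.8184, 5.5113, -2.3632)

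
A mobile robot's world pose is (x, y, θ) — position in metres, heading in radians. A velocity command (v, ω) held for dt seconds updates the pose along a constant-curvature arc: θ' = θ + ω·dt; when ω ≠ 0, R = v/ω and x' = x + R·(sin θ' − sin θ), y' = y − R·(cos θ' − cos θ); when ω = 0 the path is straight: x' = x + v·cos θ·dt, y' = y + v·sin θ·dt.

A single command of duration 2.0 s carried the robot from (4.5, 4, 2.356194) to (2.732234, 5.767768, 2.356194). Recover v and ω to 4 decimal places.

v = 1.2500, ω = 0.0000

Δθ = 2.356194 − 2.356194 = 0.000000
ω = Δθ/dt = 0.000000/2.0 = 0.0000
ω = 0 → v = (Δx·cos θ + Δy·sin θ)/dt = 1.2500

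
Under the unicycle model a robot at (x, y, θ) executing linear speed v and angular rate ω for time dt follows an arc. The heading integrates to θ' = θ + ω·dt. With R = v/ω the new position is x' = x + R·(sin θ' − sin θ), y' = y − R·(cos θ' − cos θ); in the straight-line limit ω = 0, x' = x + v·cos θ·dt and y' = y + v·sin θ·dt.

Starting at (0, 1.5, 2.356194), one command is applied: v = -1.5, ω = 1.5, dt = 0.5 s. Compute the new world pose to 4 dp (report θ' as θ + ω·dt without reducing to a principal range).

θ' = 2.3562 + 1.5·0.5 = 3.1062
R = v/ω = -1.5/1.5 = -1.0000
x' = 0 + -1.0000·(sin 3.1062 − sin 2.3562) = 0.6717
y' = 1.5 − -1.0000·(cos 3.1062 − cos 2.3562) = 1.2077

(0.6717, 1.2077, 3.1062)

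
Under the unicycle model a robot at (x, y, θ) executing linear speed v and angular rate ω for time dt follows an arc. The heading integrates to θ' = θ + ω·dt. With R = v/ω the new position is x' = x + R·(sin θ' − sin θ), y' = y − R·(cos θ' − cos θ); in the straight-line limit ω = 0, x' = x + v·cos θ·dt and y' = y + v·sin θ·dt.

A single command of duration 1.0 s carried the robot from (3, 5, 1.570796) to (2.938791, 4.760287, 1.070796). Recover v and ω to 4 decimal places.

v = -0.2500, ω = -0.5000

Δθ = 1.070796 − 1.570796 = -0.500000
ω = Δθ/dt = -0.500000/1.0 = -0.5000
R = −Δy/(cos θ' − cos θ) = 0.5000
v = R·ω = 0.5000·-0.5000 = -0.2500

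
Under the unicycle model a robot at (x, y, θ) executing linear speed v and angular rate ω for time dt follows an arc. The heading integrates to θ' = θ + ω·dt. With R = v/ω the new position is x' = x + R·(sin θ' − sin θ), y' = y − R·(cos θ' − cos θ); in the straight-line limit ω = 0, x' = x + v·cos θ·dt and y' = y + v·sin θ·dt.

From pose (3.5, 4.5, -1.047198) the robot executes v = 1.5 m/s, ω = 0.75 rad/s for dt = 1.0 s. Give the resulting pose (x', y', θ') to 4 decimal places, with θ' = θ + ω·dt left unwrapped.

θ' = -1.0472 + 0.75·1.0 = -0.2972
R = v/ω = 1.5/0.75 = 2.0000
x' = 3.5 + 2.0000·(sin -0.2972 − sin -1.0472) = 4.6464
y' = 4.5 − 2.0000·(cos -0.2972 − cos -1.0472) = 3.5877

(4.6464, 3.5877, -0.2972)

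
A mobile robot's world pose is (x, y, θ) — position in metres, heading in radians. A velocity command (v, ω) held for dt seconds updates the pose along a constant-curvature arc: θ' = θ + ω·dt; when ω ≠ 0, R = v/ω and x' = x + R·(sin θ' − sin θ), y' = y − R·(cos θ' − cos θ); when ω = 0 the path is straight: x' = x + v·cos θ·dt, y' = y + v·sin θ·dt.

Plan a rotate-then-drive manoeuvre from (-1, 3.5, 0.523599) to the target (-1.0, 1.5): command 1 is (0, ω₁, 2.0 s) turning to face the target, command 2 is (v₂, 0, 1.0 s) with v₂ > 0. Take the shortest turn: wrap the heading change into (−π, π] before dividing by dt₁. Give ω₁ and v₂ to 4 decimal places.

heading to target = atan2(1.5−3.5, -1−-1) = -1.5708
Δθ = wrap(-1.5708 − 0.5236) = -2.0944; ω₁ = Δθ/dt₁ = -1.0472
distance = √((-1−-1)² + (1.5−3.5)²) = 2.0000; v₂ = distance/dt₂ = 2.0000

ω₁ = -1.0472, v₂ = 2.0000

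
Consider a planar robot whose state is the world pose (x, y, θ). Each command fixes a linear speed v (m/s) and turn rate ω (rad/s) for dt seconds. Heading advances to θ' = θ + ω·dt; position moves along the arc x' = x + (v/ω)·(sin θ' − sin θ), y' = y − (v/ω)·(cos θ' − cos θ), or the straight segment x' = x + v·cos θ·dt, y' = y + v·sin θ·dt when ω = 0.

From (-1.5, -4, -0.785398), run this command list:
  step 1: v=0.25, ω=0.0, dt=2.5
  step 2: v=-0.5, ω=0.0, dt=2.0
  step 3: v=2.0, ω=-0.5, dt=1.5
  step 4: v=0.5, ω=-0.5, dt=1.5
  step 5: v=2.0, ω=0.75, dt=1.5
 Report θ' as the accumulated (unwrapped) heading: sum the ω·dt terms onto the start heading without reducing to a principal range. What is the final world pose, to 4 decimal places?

step 1: θ'=-0.7854 (straight) → pose (-1.0581, -4.4419, -0.7854)
step 2: θ'=-0.7854 (straight) → pose (-1.7652, -3.7348, -0.7854)
step 3: θ'=-1.5354 (R=-4.0000) → pose (-0.5961, -6.4217, -1.5354)
step 4: θ'=-2.2854 (R=-1.0000) → pose (-0.8401, -7.1124, -2.2854)
step 5: θ'=-1.1604 (R=2.6667) → pose (-1.2711, -9.9238, -1.1604)

(-1.2711, -9.9238, -1.1604)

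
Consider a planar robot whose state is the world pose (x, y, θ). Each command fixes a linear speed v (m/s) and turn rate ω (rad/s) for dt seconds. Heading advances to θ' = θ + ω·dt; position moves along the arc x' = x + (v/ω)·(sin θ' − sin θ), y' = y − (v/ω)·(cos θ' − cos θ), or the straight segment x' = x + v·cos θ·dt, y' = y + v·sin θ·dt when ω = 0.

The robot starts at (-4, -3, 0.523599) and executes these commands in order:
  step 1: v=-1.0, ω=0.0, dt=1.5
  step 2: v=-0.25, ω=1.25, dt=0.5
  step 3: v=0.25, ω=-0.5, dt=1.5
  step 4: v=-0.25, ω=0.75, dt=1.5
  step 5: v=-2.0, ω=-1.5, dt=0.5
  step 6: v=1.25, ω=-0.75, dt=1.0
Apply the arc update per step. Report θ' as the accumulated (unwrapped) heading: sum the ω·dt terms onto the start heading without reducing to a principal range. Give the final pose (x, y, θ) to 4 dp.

step 1: θ'=0.5236 (straight) → pose (-5.2990, -3.7500, 0.5236)
step 2: θ'=1.1486 (R=-0.2000) → pose (-5.3815, -3.8413, 1.1486)
step 3: θ'=0.3986 (R=-0.5000) → pose (-5.1194, -3.5853, 0.3986)
step 4: θ'=1.5236 (R=-0.3333) → pose (-5.3230, -3.8768, 1.5236)
step 5: θ'=0.7736 (R=1.3333) → pose (-5.7233, -4.7678, 0.7736)
step 6: θ'=0.0236 (R=-1.6667) → pose (-4.5981, -4.2939, 0.0236)

(-4.5981, -4.2939, 0.0236)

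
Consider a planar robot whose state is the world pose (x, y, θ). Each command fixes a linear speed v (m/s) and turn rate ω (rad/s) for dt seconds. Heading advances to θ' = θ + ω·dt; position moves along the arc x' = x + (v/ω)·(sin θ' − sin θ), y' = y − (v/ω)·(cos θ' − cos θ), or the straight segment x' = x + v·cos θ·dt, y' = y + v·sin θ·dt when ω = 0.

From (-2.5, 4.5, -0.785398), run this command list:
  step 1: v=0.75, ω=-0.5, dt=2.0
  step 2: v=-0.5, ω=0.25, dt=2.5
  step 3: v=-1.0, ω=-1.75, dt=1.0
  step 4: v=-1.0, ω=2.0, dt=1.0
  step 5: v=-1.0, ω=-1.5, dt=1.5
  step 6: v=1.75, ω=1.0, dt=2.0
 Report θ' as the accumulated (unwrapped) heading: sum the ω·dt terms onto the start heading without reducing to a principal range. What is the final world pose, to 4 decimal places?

(-2.6405, 4.5490, -1.1604)

step 1: θ'=-1.7854 (R=-1.5000) → pose (-2.0951, 3.1199, -1.7854)
step 2: θ'=-1.1604 (R=-2.0000) → pose (-2.2153, 4.3438, -1.1604)
step 3: θ'=-2.9104 (R=0.5714) → pose (-1.8222, 5.1280, -2.9104)
step 4: θ'=-0.9104 (R=-0.5000) → pose (-1.5419, 5.9214, -0.9104)
step 5: θ'=-3.1604 (R=0.6667) → pose (-1.0029, 6.9969, -3.1604)
step 6: θ'=-1.1604 (R=1.7500) → pose (-2.6405, 4.5490, -1.1604)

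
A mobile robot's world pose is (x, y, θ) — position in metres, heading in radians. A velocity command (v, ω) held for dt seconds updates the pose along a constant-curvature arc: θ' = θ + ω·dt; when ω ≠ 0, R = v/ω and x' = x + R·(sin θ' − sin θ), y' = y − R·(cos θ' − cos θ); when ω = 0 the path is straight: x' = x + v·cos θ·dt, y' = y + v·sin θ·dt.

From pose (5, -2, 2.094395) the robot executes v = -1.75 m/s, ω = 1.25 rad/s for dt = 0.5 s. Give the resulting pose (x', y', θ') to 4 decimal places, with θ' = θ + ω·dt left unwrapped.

θ' = 2.0944 + 1.25·0.5 = 2.7194
R = v/ω = -1.75/1.25 = -1.4000
x' = 5 + -1.4000·(sin 2.7194 − sin 2.0944) = 5.6388
y' = -2 − -1.4000·(cos 2.7194 − cos 2.0944) = -2.5771

(5.6388, -2.5771, 2.7194)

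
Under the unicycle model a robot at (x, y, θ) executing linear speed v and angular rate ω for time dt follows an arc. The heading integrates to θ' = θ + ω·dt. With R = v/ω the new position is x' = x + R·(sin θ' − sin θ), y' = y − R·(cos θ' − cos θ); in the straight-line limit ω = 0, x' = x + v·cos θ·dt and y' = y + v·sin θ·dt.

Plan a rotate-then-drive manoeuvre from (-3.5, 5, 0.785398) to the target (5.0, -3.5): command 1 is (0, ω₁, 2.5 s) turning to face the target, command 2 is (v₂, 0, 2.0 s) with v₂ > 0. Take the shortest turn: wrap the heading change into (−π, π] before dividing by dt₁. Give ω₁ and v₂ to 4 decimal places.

heading to target = atan2(-3.5−5, 5−-3.5) = -0.7854
Δθ = wrap(-0.7854 − 0.7854) = -1.5708; ω₁ = Δθ/dt₁ = -0.6283
distance = √((5−-3.5)² + (-3.5−5)²) = 12.0208; v₂ = distance/dt₂ = 6.0104

ω₁ = -0.6283, v₂ = 6.0104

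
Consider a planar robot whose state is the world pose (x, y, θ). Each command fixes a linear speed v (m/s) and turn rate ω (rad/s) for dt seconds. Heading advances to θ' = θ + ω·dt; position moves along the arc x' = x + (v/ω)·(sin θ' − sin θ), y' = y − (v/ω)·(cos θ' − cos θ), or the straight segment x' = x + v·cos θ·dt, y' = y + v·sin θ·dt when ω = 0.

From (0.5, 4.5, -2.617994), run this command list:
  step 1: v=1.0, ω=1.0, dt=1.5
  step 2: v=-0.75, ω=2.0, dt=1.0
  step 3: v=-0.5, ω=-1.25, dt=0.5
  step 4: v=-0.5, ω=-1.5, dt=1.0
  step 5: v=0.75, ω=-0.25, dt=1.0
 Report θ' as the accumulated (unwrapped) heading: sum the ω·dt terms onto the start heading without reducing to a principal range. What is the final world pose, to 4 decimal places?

(-0.9827, 2.6205, -1.4930)

step 1: θ'=-1.1180 (R=1.0000) → pose (0.1008, 3.1965, -1.1180)
step 2: θ'=0.8820 (R=-0.3750) → pose (-0.5259, 3.2708, 0.8820)
step 3: θ'=0.2570 (R=0.4000) → pose (-0.7331, 3.1382, 0.2570)
step 4: θ'=-1.2430 (R=0.3333) → pose (-1.1334, 3.3532, -1.2430)
step 5: θ'=-1.4930 (R=-3.0000) → pose (-0.9827, 2.6205, -1.4930)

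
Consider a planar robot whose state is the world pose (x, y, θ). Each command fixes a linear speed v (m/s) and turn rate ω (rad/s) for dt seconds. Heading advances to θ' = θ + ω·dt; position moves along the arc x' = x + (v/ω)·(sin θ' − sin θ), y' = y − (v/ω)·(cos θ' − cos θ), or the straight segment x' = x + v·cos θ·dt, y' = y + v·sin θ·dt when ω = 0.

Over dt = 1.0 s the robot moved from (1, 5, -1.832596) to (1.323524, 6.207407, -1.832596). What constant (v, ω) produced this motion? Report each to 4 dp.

Δθ = -1.832596 − -1.832596 = 0.000000
ω = Δθ/dt = 0.000000/1.0 = 0.0000
ω = 0 → v = (Δx·cos θ + Δy·sin θ)/dt = -1.2500

v = -1.2500, ω = 0.0000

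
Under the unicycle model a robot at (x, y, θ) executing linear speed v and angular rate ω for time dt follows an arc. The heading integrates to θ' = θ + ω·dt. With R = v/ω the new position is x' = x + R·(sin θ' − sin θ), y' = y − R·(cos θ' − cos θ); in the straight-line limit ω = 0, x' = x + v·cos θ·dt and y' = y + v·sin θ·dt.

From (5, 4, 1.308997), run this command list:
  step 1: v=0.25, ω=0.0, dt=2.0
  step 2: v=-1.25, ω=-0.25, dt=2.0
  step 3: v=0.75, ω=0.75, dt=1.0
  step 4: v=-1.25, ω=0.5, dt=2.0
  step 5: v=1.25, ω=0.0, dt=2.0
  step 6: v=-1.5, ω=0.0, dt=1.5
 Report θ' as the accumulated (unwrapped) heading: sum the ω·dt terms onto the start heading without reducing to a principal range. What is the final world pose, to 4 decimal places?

step 1: θ'=1.3090 (straight) → pose (5.1294, 4.4830, 1.3090)
step 2: θ'=0.8090 (R=5.0000) → pose (3.9178, 2.3259, 0.8090)
step 3: θ'=1.5590 (R=1.0000) → pose (4.1941, 3.0044, 1.5590)
step 4: θ'=2.5590 (R=-2.5000) → pose (5.3184, 0.8873, 2.5590)
step 5: θ'=2.5590 (straight) → pose (3.2308, 2.2628, 2.5590)
step 6: θ'=2.5590 (straight) → pose (5.1097, 1.0248, 2.5590)

(5.1097, 1.0248, 2.5590)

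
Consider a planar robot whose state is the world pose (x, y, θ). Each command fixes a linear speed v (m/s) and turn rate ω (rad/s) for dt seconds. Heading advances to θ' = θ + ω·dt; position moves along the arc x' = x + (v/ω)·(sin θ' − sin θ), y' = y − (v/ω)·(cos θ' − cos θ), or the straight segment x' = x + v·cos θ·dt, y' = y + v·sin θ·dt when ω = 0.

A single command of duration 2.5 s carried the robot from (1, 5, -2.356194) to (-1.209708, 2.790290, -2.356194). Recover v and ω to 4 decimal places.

Δθ = -2.356194 − -2.356194 = 0.000000
ω = Δθ/dt = 0.000000/2.5 = 0.0000
ω = 0 → v = (Δx·cos θ + Δy·sin θ)/dt = 1.2500

v = 1.2500, ω = 0.0000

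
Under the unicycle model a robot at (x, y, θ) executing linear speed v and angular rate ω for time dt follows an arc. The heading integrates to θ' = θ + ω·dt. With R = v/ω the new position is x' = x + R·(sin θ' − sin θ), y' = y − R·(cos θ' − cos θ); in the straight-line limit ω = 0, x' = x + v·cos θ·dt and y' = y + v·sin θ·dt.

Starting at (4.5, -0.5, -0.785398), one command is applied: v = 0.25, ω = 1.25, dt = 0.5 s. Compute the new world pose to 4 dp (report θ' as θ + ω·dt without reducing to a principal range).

θ' = -0.7854 + 1.25·0.5 = -0.1604
R = v/ω = 0.25/1.25 = 0.2000
x' = 4.5 + 0.2000·(sin -0.1604 − sin -0.7854) = 4.6095
y' = -0.5 − 0.2000·(cos -0.1604 − cos -0.7854) = -0.5560

(4.6095, -0.5560, -0.1604)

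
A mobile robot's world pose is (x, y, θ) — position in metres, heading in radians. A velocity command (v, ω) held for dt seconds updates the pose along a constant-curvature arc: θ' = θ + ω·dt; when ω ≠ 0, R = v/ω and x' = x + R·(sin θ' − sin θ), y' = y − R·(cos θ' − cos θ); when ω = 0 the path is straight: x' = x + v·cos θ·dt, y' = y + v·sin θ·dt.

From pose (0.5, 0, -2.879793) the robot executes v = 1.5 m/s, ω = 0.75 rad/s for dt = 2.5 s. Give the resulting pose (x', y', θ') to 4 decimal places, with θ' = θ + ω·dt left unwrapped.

θ' = -2.8798 + 0.75·2.5 = -1.0048
R = v/ω = 1.5/0.75 = 2.0000
x' = 0.5 + 2.0000·(sin -1.0048 − sin -2.8798) = -0.6705
y' = 0 − 2.0000·(cos -1.0048 − cos -2.8798) = -3.0044

(-0.6705, -3.0044, -1.0048)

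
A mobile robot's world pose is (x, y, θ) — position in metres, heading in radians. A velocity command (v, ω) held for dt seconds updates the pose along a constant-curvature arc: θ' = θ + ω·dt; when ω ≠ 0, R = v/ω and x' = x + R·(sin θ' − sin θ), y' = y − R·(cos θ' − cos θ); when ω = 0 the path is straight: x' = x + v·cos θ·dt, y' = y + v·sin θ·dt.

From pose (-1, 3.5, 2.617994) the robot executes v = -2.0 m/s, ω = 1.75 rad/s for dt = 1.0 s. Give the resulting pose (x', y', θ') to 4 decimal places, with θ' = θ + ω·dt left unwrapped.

(0.6472, 4.1039, 4.3680)

θ' = 2.6180 + 1.75·1.0 = 4.3680
R = v/ω = -2.0/1.75 = -1.1429
x' = -1 + -1.1429·(sin 4.3680 − sin 2.6180) = 0.6472
y' = 3.5 − -1.1429·(cos 4.3680 − cos 2.6180) = 4.1039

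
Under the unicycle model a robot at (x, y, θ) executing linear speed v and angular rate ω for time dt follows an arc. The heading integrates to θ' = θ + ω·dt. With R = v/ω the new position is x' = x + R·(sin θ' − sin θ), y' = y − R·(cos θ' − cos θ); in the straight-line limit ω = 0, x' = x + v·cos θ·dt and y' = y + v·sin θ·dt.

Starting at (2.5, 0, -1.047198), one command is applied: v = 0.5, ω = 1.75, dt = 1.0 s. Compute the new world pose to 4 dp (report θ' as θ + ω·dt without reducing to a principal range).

θ' = -1.0472 + 1.75·1.0 = 0.7028
R = v/ω = 0.5/1.75 = 0.2857
x' = 2.5 + 0.2857·(sin 0.7028 − sin -1.0472) = 2.9321
y' = 0 − 0.2857·(cos 0.7028 − cos -1.0472) = -0.0752

(2.9321, -0.0752, 0.7028)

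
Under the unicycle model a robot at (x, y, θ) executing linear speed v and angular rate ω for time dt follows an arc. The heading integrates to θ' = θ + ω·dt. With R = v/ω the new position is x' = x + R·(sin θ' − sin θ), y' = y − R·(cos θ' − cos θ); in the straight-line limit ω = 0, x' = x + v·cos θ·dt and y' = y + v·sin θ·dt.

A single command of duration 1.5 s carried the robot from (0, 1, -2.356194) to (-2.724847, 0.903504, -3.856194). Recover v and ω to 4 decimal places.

Δθ = -3.856194 − -2.356194 = -1.500000
ω = Δθ/dt = -1.500000/1.5 = -1.0000
R = Δx/(sin θ' − sin θ) = -2.0000
v = R·ω = -2.0000·-1.0000 = 2.0000

v = 2.0000, ω = -1.0000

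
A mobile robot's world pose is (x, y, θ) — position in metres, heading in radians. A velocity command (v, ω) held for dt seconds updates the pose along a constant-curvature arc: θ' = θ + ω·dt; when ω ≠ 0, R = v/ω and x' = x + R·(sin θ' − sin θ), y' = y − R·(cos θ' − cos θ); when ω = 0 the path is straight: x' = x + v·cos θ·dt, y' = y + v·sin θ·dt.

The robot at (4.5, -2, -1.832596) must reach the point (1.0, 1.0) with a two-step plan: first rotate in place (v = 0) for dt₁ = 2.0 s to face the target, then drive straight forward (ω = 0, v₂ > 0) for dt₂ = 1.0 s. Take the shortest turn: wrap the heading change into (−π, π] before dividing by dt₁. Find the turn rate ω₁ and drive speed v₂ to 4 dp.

heading to target = atan2(1−-2, 1−4.5) = 2.4330
Δθ = wrap(2.4330 − -1.8326) = -2.0176; ω₁ = Δθ/dt₁ = -1.0088
distance = √((1−4.5)² + (1−-2)²) = 4.6098; v₂ = distance/dt₂ = 4.6098

ω₁ = -1.0088, v₂ = 4.6098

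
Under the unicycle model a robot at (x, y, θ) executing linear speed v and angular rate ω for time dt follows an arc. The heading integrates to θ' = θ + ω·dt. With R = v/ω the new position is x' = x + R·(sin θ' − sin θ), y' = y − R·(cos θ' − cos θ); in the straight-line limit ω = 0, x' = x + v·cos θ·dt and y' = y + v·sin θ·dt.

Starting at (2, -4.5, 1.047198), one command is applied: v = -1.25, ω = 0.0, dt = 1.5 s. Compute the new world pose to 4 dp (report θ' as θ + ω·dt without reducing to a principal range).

(1.0625, -6.1238, 1.0472)

θ' = 1.0472 + 0.0·1.5 = 1.0472
ω = 0 → straight: x' = 2 + -1.25·cos(1.0472)·1.5 = 1.0625
y' = -4.5 + -1.25·sin(1.0472)·1.5 = -6.1238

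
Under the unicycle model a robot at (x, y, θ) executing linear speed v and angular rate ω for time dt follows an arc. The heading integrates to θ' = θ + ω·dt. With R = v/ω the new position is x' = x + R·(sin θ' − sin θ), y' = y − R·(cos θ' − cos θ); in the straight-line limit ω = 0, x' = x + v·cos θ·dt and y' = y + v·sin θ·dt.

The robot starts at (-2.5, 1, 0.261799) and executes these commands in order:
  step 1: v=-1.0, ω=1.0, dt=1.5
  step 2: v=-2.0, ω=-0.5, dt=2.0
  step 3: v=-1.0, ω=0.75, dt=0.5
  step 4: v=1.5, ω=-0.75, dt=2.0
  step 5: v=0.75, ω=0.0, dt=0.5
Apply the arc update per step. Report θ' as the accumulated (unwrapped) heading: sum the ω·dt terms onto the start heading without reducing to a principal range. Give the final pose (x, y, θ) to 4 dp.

step 1: θ'=1.7618 (R=-1.0000) → pose (-3.2230, -0.1558, 1.7618)
step 2: θ'=0.7618 (R=4.0000) → pose (-4.3894, -3.8095, 0.7618)
step 3: θ'=1.1368 (R=-1.3333) → pose (-4.6788, -4.2137, 1.1368)
step 4: θ'=-0.3632 (R=-2.0000) → pose (-2.1537, -3.1851, -0.3632)
step 5: θ'=-0.3632 (straight) → pose (-1.8031, -3.3183, -0.3632)

(-1.8031, -3.3183, -0.3632)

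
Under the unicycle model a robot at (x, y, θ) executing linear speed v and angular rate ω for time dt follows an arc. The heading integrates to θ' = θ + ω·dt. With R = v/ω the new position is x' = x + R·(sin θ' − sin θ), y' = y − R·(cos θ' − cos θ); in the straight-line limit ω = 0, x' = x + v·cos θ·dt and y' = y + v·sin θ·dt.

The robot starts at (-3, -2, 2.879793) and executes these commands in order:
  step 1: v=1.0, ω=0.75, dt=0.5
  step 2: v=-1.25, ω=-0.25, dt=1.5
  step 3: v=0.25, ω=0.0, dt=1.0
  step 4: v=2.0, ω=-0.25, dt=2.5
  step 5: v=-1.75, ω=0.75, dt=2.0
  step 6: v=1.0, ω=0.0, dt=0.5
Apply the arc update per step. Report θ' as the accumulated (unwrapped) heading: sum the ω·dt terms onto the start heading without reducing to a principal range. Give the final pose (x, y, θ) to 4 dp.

step 1: θ'=3.2548 (R=1.3333) → pose (-3.4957, -1.9631, 3.2548)
step 2: θ'=2.8798 (R=5.0000) → pose (-1.6368, -2.1015, 2.8798)
step 3: θ'=2.8798 (straight) → pose (-1.8783, -2.0368, 2.8798)
step 4: θ'=2.2548 (R=-8.0000) → pose (-6.0082, 0.6355, 2.2548)
step 5: θ'=3.7548 (R=-2.3333) → pose (-2.8569, 0.2017, 3.7548)
step 6: θ'=3.7548 (straight) → pose (-3.2658, -0.0861, 3.7548)

(-3.2658, -0.0861, 3.7548)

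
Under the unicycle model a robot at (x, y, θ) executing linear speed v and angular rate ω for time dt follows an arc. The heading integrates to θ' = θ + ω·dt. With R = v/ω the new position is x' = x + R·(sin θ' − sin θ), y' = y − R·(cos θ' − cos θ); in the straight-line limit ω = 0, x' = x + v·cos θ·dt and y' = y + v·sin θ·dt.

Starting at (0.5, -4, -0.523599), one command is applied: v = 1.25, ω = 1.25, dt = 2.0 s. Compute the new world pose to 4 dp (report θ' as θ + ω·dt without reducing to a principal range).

θ' = -0.5236 + 1.25·2.0 = 1.9764
R = v/ω = 1.25/1.25 = 1.0000
x' = 0.5 + 1.0000·(sin 1.9764 − sin -0.5236) = 1.9189
y' = -4 − 1.0000·(cos 1.9764 − cos -0.5236) = -2.7394

(1.9189, -2.7394, 1.9764)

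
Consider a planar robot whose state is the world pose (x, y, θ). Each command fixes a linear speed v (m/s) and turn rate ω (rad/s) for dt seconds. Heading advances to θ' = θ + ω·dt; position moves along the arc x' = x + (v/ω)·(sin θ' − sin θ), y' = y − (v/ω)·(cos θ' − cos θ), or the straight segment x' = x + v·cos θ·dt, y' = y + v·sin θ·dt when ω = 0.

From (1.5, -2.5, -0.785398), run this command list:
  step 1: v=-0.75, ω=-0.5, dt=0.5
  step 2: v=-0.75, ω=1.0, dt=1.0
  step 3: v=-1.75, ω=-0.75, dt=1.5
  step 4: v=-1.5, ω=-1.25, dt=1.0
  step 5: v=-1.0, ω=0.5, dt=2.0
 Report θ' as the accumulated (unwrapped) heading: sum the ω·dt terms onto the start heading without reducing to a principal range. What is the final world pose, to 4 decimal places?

(-0.4671, 2.7434, -1.4104)

step 1: θ'=-1.0354 (R=1.5000) → pose (1.2706, -2.2046, -1.0354)
step 2: θ'=-0.0354 (R=-0.7500) → pose (0.6521, -1.8377, -0.0354)
step 3: θ'=-1.1604 (R=2.3333) → pose (-1.4049, -0.4368, -1.1604)
step 4: θ'=-2.4104 (R=1.2000) → pose (-1.1059, 0.9352, -2.4104)
step 5: θ'=-1.4104 (R=-2.0000) → pose (-0.4671, 2.7434, -1.4104)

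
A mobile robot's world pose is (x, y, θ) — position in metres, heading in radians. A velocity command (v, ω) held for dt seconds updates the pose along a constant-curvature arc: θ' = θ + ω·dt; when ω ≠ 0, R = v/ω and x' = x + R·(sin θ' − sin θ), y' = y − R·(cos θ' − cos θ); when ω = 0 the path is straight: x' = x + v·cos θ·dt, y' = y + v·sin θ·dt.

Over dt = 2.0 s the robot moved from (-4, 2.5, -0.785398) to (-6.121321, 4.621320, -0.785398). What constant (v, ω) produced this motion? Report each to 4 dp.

Δθ = -0.785398 − -0.785398 = 0.000000
ω = Δθ/dt = 0.000000/2.0 = 0.0000
ω = 0 → v = (Δx·cos θ + Δy·sin θ)/dt = -1.5000

v = -1.5000, ω = 0.0000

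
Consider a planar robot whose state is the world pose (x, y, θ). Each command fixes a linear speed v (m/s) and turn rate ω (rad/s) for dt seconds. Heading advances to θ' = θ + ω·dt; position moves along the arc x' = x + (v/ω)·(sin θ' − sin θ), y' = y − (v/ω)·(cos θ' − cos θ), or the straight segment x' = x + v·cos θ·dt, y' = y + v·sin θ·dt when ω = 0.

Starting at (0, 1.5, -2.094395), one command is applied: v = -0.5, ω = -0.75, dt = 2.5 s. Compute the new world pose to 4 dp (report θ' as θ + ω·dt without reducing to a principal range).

(1.0683, 1.6177, -3.9694)

θ' = -2.0944 + -0.75·2.5 = -3.9694
R = v/ω = -0.5/-0.75 = 0.6667
x' = 0 + 0.6667·(sin -3.9694 − sin -2.0944) = 1.0683
y' = 1.5 − 0.6667·(cos -3.9694 − cos -2.0944) = 1.6177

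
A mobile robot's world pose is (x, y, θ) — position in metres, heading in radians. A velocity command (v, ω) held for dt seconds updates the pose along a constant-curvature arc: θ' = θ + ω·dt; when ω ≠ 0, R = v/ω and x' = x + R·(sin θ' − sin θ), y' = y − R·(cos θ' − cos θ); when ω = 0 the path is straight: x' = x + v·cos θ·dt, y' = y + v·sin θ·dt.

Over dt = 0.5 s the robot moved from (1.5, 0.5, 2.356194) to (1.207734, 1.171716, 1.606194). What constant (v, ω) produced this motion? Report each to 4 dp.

v = 1.5000, ω = -1.5000

Δθ = 1.606194 − 2.356194 = -0.750000
ω = Δθ/dt = -0.750000/0.5 = -1.5000
R = −Δy/(cos θ' − cos θ) = -1.0000
v = R·ω = -1.0000·-1.5000 = 1.5000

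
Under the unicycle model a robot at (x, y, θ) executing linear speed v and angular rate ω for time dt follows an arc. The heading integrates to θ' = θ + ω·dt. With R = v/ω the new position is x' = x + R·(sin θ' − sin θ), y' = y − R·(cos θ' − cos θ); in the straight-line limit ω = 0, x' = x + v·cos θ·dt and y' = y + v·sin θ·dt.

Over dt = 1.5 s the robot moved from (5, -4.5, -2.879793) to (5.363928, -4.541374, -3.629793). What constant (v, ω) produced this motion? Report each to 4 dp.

v = -0.2500, ω = -0.5000

Δθ = -3.629793 − -2.879793 = -0.750000
ω = Δθ/dt = -0.750000/1.5 = -0.5000
R = Δx/(sin θ' − sin θ) = 0.5000
v = R·ω = 0.5000·-0.5000 = -0.2500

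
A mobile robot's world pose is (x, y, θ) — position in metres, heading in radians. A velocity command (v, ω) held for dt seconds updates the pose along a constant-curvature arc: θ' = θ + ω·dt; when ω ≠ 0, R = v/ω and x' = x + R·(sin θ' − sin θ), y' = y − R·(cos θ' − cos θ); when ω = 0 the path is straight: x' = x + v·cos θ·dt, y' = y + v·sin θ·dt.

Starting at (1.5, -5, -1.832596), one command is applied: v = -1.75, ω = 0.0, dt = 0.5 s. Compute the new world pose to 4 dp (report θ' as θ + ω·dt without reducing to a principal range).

(1.7265, -4.1548, -1.8326)

θ' = -1.8326 + 0.0·0.5 = -1.8326
ω = 0 → straight: x' = 1.5 + -1.75·cos(-1.8326)·0.5 = 1.7265
y' = -5 + -1.75·sin(-1.8326)·0.5 = -4.1548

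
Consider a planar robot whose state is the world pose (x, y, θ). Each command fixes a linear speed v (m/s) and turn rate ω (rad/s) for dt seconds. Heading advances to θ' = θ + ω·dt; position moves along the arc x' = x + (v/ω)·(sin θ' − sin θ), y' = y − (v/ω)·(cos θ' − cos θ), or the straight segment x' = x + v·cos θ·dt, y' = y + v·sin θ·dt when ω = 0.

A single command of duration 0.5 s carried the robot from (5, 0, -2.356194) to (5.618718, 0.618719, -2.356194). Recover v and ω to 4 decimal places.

v = -1.7500, ω = 0.0000

Δθ = -2.356194 − -2.356194 = 0.000000
ω = Δθ/dt = 0.000000/0.5 = 0.0000
ω = 0 → v = (Δx·cos θ + Δy·sin θ)/dt = -1.7500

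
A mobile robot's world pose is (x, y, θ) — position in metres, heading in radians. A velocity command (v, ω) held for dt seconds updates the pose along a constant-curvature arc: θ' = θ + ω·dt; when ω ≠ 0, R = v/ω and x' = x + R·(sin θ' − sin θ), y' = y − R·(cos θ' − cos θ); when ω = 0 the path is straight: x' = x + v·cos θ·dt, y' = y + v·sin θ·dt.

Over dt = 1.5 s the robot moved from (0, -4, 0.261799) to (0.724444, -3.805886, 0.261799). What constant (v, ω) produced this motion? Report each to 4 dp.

v = 0.5000, ω = 0.0000

Δθ = 0.261799 − 0.261799 = 0.000000
ω = Δθ/dt = 0.000000/1.5 = 0.0000
ω = 0 → v = (Δx·cos θ + Δy·sin θ)/dt = 0.5000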